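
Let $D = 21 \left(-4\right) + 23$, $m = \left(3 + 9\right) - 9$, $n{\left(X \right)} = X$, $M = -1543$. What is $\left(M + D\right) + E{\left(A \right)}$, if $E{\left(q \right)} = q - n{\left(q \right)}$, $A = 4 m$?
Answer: $-1604$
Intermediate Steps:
$m = 3$ ($m = 12 - 9 = 3$)
$A = 12$ ($A = 4 \cdot 3 = 12$)
$D = -61$ ($D = -84 + 23 = -61$)
$E{\left(q \right)} = 0$ ($E{\left(q \right)} = q - q = 0$)
$\left(M + D\right) + E{\left(A \right)} = \left(-1543 - 61\right) + 0 = -1604 + 0 = -1604$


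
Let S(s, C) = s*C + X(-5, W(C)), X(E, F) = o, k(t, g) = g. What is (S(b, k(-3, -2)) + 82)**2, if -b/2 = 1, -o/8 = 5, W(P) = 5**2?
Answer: 2116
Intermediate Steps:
W(P) = 25
o = -40 (o = -8*5 = -40)
X(E, F) = -40
b = -2 (b = -2*1 = -2)
S(s, C) = -40 + C*s (S(s, C) = s*C - 40 = C*s - 40 = -40 + C*s)
(S(b, k(-3, -2)) + 82)**2 = ((-40 - 2*(-2)) + 82)**2 = ((-40 + 4) + 82)**2 = (-36 + 82)**2 = 46**2 = 2116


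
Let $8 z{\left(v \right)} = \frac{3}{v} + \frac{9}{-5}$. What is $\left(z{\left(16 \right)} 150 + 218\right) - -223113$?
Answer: $\frac{14291249}{64} \approx 2.233 \cdot 10^{5}$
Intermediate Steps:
$z{\left(v \right)} = - \frac{9}{40} + \frac{3}{8 v}$ ($z{\left(v \right)} = \frac{\frac{3}{v} + \frac{9}{-5}}{8} = \frac{\frac{3}{v} + 9 \left(- \frac{1}{5}\right)}{8} = \frac{\frac{3}{v} - \frac{9}{5}}{8} = \frac{- \frac{9}{5} + \frac{3}{v}}{8} = - \frac{9}{40} + \frac{3}{8 v}$)
$\left(z{\left(16 \right)} 150 + 218\right) - -223113 = \left(\frac{3 \left(5 - 48\right)}{40 \cdot 16} \cdot 150 + 218\right) - -223113 = \left(\frac{3}{40} \cdot \frac{1}{16} \left(5 - 48\right) 150 + 218\right) + 223113 = \left(\frac{3}{40} \cdot \frac{1}{16} \left(-43\right) 150 + 218\right) + 223113 = \left(\left(- \frac{129}{640}\right) 150 + 218\right) + 223113 = \left(- \frac{1935}{64} + 218\right) + 223113 = \frac{12017}{64} + 223113 = \frac{14291249}{64}$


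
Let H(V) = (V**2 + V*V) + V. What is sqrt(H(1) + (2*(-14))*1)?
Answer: 5*I ≈ 5.0*I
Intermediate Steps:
H(V) = V + 2*V**2 (H(V) = (V**2 + V**2) + V = 2*V**2 + V = V + 2*V**2)
sqrt(H(1) + (2*(-14))*1) = sqrt(1*(1 + 2*1) + (2*(-14))*1) = sqrt(1*(1 + 2) - 28*1) = sqrt(1*3 - 28) = sqrt(3 - 28) = sqrt(-25) = 5*I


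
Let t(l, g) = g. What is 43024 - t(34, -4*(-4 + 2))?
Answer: 43016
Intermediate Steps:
43024 - t(34, -4*(-4 + 2)) = 43024 - (-4)*(-4 + 2) = 43024 - (-4)*(-2) = 43024 - 1*8 = 43024 - 8 = 43016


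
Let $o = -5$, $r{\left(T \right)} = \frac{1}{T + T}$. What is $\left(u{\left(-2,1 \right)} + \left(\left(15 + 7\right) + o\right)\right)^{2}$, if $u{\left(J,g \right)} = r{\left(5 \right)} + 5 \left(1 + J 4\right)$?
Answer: $\frac{32041}{100} \approx 320.41$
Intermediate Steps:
$r{\left(T \right)} = \frac{1}{2 T}$
$u{\left(J,g \right)} = \frac{51}{10} + 20 J$ ($u{\left(J,g \right)} = \frac{1}{2 \cdot 5} + 5 \left(1 + J 4\right) = \frac{1}{2} \cdot \frac{1}{5} + 5 \left(1 + 4 J\right) = \frac{1}{10} + \left(5 + 20 J\right) = \frac{51}{10} + 20 J$)
$\left(u{\left(-2,1 \right)} + \left(\left(15 + 7\right) + o\right)\right)^{2} = \left(\left(\frac{51}{10} + 20 \left(-2\right)\right) + \left(\left(15 + 7\right) - 5\right)\right)^{2} = \left(\left(\frac{51}{10} - 40\right) + \left(22 - 5\right)\right)^{2} = \left(- \frac{349}{10} + 17\right)^{2} = \left(- \frac{179}{10}\right)^{2} = \frac{32041}{100}$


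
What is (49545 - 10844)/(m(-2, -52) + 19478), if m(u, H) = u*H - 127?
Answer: 38701/19455 ≈ 1.9893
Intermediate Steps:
m(u, H) = -127 + H*u (m(u, H) = H*u - 127 = -127 + H*u)
(49545 - 10844)/(m(-2, -52) + 19478) = (49545 - 10844)/((-127 - 52*(-2)) + 19478) = 38701/((-127 + 104) + 19478) = 38701/(-23 + 19478) = 38701/19455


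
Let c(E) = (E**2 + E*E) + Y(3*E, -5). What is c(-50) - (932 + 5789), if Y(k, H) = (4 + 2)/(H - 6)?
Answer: -18937/11 ≈ -1721.5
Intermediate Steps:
Y(k, H) = 6/(-6 + H)
c(E) = -6/11 + 2*E**2 (c(E) = (E**2 + E*E) + 6/(-6 - 5) = (E**2 + E**2) + 6/(-11) = 2*E**2 + 6*(-1/11) = 2*E**2 - 6/11 = -6/11 + 2*E**2)
c(-50) - (932 + 5789) = (-6/11 + 2*(-50)**2) - (932 + 5789) = (-6/11 + 2*2500) - 1*6721 = (-6/11 + 5000) - 6721 = 54994/11 - 6721 = -18937/11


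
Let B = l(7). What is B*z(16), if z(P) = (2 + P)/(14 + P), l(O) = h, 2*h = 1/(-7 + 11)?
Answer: 3/40 ≈ 0.075000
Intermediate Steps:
h = ⅛ (h = 1/(2*(-7 + 11)) = (½)/4 = (½)*(¼) = ⅛ ≈ 0.12500)
l(O) = ⅛
z(P) = (2 + P)/(14 + P)
B = ⅛ ≈ 0.12500
B*z(16) = ((2 + 16)/(14 + 16))/8 = (18/30)/8 = ((1/30)*18)/8 = (⅛)*(⅗) = 3/40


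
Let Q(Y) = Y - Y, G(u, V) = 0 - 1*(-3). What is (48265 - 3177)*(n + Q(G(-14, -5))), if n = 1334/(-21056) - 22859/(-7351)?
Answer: 332180816915/2418479 ≈ 1.3735e+5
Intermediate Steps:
G(u, V) = 3 (G(u, V) = 0 + 3 = 3)
n = 235756435/77391328 (n = 1334*(-1/21056) - 22859*(-1/7351) = -667/10528 + 22859/7351 = 235756435/77391328 ≈ 3.0463)
Q(Y) = 0
(48265 - 3177)*(n + Q(G(-14, -5))) = (48265 - 3177)*(235756435/77391328 + 0) = 45088*(235756435/77391328) = 332180816915/2418479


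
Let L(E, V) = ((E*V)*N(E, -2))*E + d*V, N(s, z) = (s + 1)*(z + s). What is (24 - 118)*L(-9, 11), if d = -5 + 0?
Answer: -7365182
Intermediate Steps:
N(s, z) = (1 + s)*(s + z)
d = -5
L(E, V) = -5*V + V*E²*(-2 + E² - E) (L(E, V) = ((E*V)*(E - 2 + E² + E*(-2)))*E - 5*V = ((E*V)*(E - 2 + E² - 2*E))*E - 5*V = ((E*V)*(-2 + E² - E))*E - 5*V = (E*V*(-2 + E² - E))*E - 5*V = V*E²*(-2 + E² - E) - 5*V = -5*V + V*E²*(-2 + E² - E))
(24 - 118)*L(-9, 11) = (24 - 118)*(11*(-5 + (-9)²*(-2 + (-9)² - 1*(-9)))) = -1034*(-5 + 81*(-2 + 81 + 9)) = -1034*(-5 + 81*88) = -1034*(-5 + 7128) = -1034*7123 = -94*78353 = -7365182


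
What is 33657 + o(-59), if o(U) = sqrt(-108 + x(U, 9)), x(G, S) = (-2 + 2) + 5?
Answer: 33657 + I*sqrt(103) ≈ 33657.0 + 10.149*I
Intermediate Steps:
x(G, S) = 5 (x(G, S) = 0 + 5 = 5)
o(U) = I*sqrt(103) (o(U) = sqrt(-108 + 5) = sqrt(-103) = I*sqrt(103))
33657 + o(-59) = 33657 + I*sqrt(103)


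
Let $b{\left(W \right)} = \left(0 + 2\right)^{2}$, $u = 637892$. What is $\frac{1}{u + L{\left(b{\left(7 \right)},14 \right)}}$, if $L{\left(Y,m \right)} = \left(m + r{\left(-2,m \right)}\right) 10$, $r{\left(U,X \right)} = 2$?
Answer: $\frac{1}{638052} \approx 1.5673 \cdot 10^{-6}$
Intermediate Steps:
$b{\left(W \right)} = 4$ ($b{\left(W \right)} = 2^{2} = 4$)
$L{\left(Y,m \right)} = 20 + 10 m$ ($L{\left(Y,m \right)} = \left(m + 2\right) 10 = \left(2 + m\right) 10 = 20 + 10 m$)
$\frac{1}{u + L{\left(b{\left(7 \right)},14 \right)}} = \frac{1}{637892 + \left(20 + 10 \cdot 14\right)} = \frac{1}{637892 + \left(20 + 140\right)} = \frac{1}{637892 + 160} = \frac{1}{638052}$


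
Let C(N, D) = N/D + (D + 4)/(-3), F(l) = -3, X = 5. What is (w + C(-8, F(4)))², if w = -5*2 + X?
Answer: 64/9 ≈ 7.1111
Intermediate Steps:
w = -5 (w = -5*2 + 5 = -10 + 5 = -5)
C(N, D) = -4/3 - D/3 + N/D (C(N, D) = N/D + (4 + D)*(-⅓) = N/D + (-4/3 - D/3) = -4/3 - D/3 + N/D)
(w + C(-8, F(4)))² = (-5 + (-8 - ⅓*(-3)*(4 - 3))/(-3))² = (-5 - (-8 - ⅓*(-3)*1)/3)² = (-5 - (-8 + 1)/3)² = (-5 - ⅓*(-7))² = (-5 + 7/3)² = (-8/3)² = 64/9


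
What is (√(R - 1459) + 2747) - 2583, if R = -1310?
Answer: 164 + I*√2769 ≈ 164.0 + 52.621*I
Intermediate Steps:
(√(R - 1459) + 2747) - 2583 = (√(-1310 - 1459) + 2747) - 2583 = (√(-2769) + 2747) - 2583 = (I*√2769 + 2747) - 2583 = (2747 + I*√2769) - 2583 = 164 + I*√2769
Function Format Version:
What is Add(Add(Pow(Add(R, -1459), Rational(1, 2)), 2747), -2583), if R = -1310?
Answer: Add(164, Mul(I, Pow(2769, Rational(1, 2)))) ≈ Add(164.00, Mul(52.621, I))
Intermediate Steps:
Add(Add(Pow(Add(R, -1459), Rational(1, 2)), 2747), -2583) = Add(Add(Pow(Add(-1310, -1459), Rational(1, 2)), 2747), -2583) = Add(Add(Pow(-2769, Rational(1, 2)), 2747), -2583) = Add(Add(Mul(I, Pow(2769, Rational(1, 2))), 2747), -2583) = Add(Add(2747, Mul(I, Pow(2769, Rational(1, 2)))), -2583) = Add(164, Mul(I, Pow(2769, Rational(1, 2))))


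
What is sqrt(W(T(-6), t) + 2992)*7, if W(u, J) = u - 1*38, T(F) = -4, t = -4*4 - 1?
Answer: 35*sqrt(118) ≈ 380.20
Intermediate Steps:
t = -17 (t = -16 - 1 = -17)
W(u, J) = -38 + u (W(u, J) = u - 38 = -38 + u)
sqrt(W(T(-6), t) + 2992)*7 = sqrt((-38 - 4) + 2992)*7 = sqrt(-42 + 2992)*7 = sqrt(2950)*7 = (5*sqrt(118))*7 = 35*sqrt(118)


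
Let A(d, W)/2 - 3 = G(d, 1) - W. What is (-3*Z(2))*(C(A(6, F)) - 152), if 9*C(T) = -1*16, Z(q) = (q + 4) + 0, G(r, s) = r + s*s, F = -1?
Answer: 2768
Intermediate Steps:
G(r, s) = r + s**2
A(d, W) = 8 - 2*W + 2*d (A(d, W) = 6 + 2*((d + 1**2) - W) = 6 + 2*((d + 1) - W) = 6 + 2*((1 + d) - W) = 6 + 2*(1 + d - W) = 6 + (2 - 2*W + 2*d) = 8 - 2*W + 2*d)
Z(q) = 4 + q (Z(q) = (4 + q) + 0 = 4 + q)
C(T) = -16/9 (C(T) = (-1*16)/9 = (1/9)*(-16) = -16/9)
(-3*Z(2))*(C(A(6, F)) - 152) = (-3*(4 + 2))*(-16/9 - 152) = -3*6*(-1384/9) = -18*(-1384/9) = 2768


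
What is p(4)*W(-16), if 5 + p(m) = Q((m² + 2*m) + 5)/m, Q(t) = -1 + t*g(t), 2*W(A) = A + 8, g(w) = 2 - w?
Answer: 804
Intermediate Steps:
W(A) = 4 + A/2 (W(A) = (A + 8)/2 = (8 + A)/2 = 4 + A/2)
Q(t) = -1 + t*(2 - t)
p(m) = -5 + (-1 - (3 + m² + 2*m)*(5 + m² + 2*m))/m (p(m) = -5 + (-1 - ((m² + 2*m) + 5)*(-2 + ((m² + 2*m) + 5)))/m = -5 + (-1 - (5 + m² + 2*m)*(-2 + (5 + m² + 2*m)))/m = -5 + (-1 - (5 + m² + 2*m)*(3 + m² + 2*m))/m = -5 + (-1 - (3 + m² + 2*m)*(5 + m² + 2*m))/m)
p(4)*W(-16) = (-21 - 1*4³ - 16/4 - 12*4 - 4*4²)*(4 + (½)*(-16)) = (-21 - 1*64 - 16*¼ - 48 - 4*16)*(4 - 8) = (-21 - 64 - 4 - 48 - 64)*(-4) = -201*(-4) = 804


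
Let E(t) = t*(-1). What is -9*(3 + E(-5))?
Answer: -72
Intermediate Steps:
E(t) = -t
-9*(3 + E(-5)) = -9*(3 - 1*(-5)) = -9*(3 + 5) = -9*8 = -72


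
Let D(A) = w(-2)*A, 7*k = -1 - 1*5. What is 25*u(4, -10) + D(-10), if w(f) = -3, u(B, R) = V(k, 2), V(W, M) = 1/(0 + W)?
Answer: ⅚ ≈ 0.83333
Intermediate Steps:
k = -6/7 (k = (-1 - 1*5)/7 = (-1 - 5)/7 = (⅐)*(-6) = -6/7 ≈ -0.85714)
V(W, M) = 1/W
u(B, R) = -7/6 (u(B, R) = 1/(-6/7) = -7/6)
D(A) = -3*A
25*u(4, -10) + D(-10) = 25*(-7/6) - 3*(-10) = -175/6 + 30 = ⅚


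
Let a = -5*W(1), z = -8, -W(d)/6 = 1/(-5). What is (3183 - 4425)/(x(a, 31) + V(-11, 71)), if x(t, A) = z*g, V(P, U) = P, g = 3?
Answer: 1242/35 ≈ 35.486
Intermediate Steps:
W(d) = 6/5 (W(d) = -6/(-5) = -6*(-⅕) = 6/5)
a = -6 (a = -5*6/5 = -6)
x(t, A) = -24 (x(t, A) = -8*3 = -24)
(3183 - 4425)/(x(a, 31) + V(-11, 71)) = (3183 - 4425)/(-24 - 11) = -1242/(-35) = -1242*(-1/35) = 1242/35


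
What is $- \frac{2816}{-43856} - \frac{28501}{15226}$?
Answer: $- \frac{75441465}{41734466} \approx -1.8077$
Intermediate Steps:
$- \frac{2816}{-43856} - \frac{28501}{15226} = \left(-2816\right) \left(- \frac{1}{43856}\right) - \frac{28501}{15226} = \frac{176}{2741} - \frac{28501}{15226} = - \frac{75441465}{41734466}$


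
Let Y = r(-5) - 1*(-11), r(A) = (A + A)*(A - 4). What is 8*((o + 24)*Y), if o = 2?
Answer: 21008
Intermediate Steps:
r(A) = 2*A*(-4 + A) (r(A) = (2*A)*(-4 + A) = 2*A*(-4 + A))
Y = 101 (Y = 2*(-5)*(-4 - 5) - 1*(-11) = 2*(-5)*(-9) + 11 = 90 + 11 = 101)
8*((o + 24)*Y) = 8*((2 + 24)*101) = 8*(26*101) = 8*2626 = 21008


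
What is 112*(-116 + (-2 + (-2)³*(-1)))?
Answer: -12320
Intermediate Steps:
112*(-116 + (-2 + (-2)³*(-1))) = 112*(-116 + (-2 - 8*(-1))) = 112*(-116 + (-2 + 8)) = 112*(-116 + 6) = 112*(-110) = -12320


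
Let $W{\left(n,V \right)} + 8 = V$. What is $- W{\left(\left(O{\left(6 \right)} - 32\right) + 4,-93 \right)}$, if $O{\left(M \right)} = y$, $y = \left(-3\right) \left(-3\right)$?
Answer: $101$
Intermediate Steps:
$y = 9$
$O{\left(M \right)} = 9$
$W{\left(n,V \right)} = -8 + V$
$- W{\left(\left(O{\left(6 \right)} - 32\right) + 4,-93 \right)} = - (-8 - 93) = \left(-1\right) \left(-101\right) = 101$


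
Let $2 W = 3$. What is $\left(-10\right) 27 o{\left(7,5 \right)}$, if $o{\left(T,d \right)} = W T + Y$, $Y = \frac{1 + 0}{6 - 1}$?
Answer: $-2889$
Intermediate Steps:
$W = \frac{3}{2}$ ($W = \frac{1}{2} \cdot 3 = \frac{3}{2} \approx 1.5$)
$Y = \frac{1}{5}$ ($Y = 1 \cdot \frac{1}{5} = \frac{1}{5} \approx 0.2$)
$o{\left(T,d \right)} = \frac{1}{5} + \frac{3 T}{2}$ ($o{\left(T,d \right)} = \frac{3 T}{2} + \frac{1}{5} = \frac{1}{5} + \frac{3 T}{2}$)
$\left(-10\right) 27 o{\left(7,5 \right)} = \left(-10\right) 27 \left(\frac{1}{5} + \frac{3}{2} \cdot 7\right) = - 270 \left(\frac{1}{5} + \frac{21}{2}\right) = \left(-270\right) \frac{107}{10} = -2889$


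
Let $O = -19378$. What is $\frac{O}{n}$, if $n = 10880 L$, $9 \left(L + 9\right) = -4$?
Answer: $\frac{87201}{462400} \approx 0.18858$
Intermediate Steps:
$L = - \frac{85}{9}$ ($L = -9 + \frac{1}{9} \left(-4\right) = -9 - \frac{4}{9} = - \frac{85}{9} \approx -9.4444$)
$n = - \frac{924800}{9}$ ($n = 10880 \left(- \frac{85}{9}\right) = - \frac{924800}{9} \approx -1.0276 \cdot 10^{5}$)
$\frac{O}{n} = - \frac{19378}{- \frac{924800}{9}} = \left(-19378\right) \left(- \frac{9}{924800}\right) = \frac{87201}{462400}$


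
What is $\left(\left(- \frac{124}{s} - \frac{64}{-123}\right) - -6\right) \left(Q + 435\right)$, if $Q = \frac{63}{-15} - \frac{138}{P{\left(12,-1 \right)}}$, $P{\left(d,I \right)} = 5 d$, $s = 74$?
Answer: $\frac{9447568}{4551} \approx 2075.9$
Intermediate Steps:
$Q = - \frac{13}{2}$ ($Q = \frac{63}{-15} - \frac{138}{5 \cdot 12} = 63 \left(- \frac{1}{15}\right) - \frac{138}{60} = - \frac{21}{5} - \frac{23}{10} = - \frac{13}{2} \approx -6.5$)
$\left(\left(- \frac{124}{s} - \frac{64}{-123}\right) - -6\right) \left(Q + 435\right) = \left(\left(- \frac{124}{74} - \frac{64}{-123}\right) - -6\right) \left(- \frac{13}{2} + 435\right) = \left(\left(\left(-124\right) \frac{1}{74} - - \frac{64}{123}\right) + 6\right) \frac{857}{2} = \left(\left(- \frac{62}{37} + \frac{64}{123}\right) + 6\right) \frac{857}{2} = \left(- \frac{5258}{4551} + 6\right) \frac{857}{2} = \frac{22048}{4551} \cdot \frac{857}{2} = \frac{9447568}{4551}$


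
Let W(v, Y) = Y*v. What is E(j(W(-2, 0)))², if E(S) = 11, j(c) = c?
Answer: 121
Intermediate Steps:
E(j(W(-2, 0)))² = 11² = 121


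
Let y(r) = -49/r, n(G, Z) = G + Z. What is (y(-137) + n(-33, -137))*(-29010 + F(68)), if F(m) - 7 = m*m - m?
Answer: 568172727/137 ≈ 4.1472e+6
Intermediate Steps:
F(m) = 7 + m**2 - m (F(m) = 7 + (m*m - m) = 7 + (m**2 - m) = 7 + m**2 - m)
(y(-137) + n(-33, -137))*(-29010 + F(68)) = (-49/(-137) + (-33 - 137))*(-29010 + (7 + 68**2 - 1*68)) = (-49*(-1/137) - 170)*(-29010 + (7 + 4624 - 68)) = (49/137 - 170)*(-29010 + 4563) = -23241/137*(-24447) = 568172727/137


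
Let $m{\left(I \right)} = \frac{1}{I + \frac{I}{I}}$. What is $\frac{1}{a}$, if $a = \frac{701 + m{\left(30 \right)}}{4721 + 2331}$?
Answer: $\frac{54653}{5433} \approx 10.059$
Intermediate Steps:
$m{\left(I \right)} = \frac{1}{1 + I}$ ($m{\left(I \right)} = \frac{1}{I + 1} = \frac{1}{1 + I}$)
$a = \frac{5433}{54653}$ ($a = \frac{701 + \frac{1}{1 + 30}}{4721 + 2331} = \frac{701 + \frac{1}{31}}{7052} = \left(701 + \frac{1}{31}\right) \frac{1}{7052} = \frac{21732}{31} \cdot \frac{1}{7052} = \frac{5433}{54653} \approx 0.099409$)
$\frac{1}{a} = \frac{1}{\frac{5433}{54653}} = \frac{54653}{5433}$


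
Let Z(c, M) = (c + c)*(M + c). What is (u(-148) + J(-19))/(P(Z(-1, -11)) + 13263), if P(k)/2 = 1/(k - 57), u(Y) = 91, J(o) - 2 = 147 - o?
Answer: 8547/437677 ≈ 0.019528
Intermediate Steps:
J(o) = 149 - o (J(o) = 2 + (147 - o) = 149 - o)
Z(c, M) = 2*c*(M + c) (Z(c, M) = (2*c)*(M + c) = 2*c*(M + c))
P(k) = 2/(-57 + k) (P(k) = 2/(k - 57) = 2/(-57 + k))
(u(-148) + J(-19))/(P(Z(-1, -11)) + 13263) = (91 + (149 - 1*(-19)))/(2/(-57 + 2*(-1)*(-11 - 1)) + 13263) = (91 + (149 + 19))/(2/(-57 + 2*(-1)*(-12)) + 13263) = (91 + 168)/(2/(-57 + 24) + 13263) = 259/(2/(-33) + 13263) = 259/(2*(-1/33) + 13263) = 259/(-2/33 + 13263) = 259/(437677/33) = 259*(33/437677) = 8547/437677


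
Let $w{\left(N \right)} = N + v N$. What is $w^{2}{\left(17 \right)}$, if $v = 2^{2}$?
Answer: $7225$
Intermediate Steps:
$v = 4$
$w{\left(N \right)} = 5 N$ ($w{\left(N \right)} = N + 4 N = 5 N$)
$w^{2}{\left(17 \right)} = \left(5 \cdot 17\right)^{2} = 85^{2} = 7225$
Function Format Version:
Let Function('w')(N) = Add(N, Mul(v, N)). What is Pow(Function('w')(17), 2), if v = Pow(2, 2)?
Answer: 7225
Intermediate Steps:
v = 4
Function('w')(N) = Mul(5, N) (Function('w')(N) = Add(N, Mul(4, N)) = Mul(5, N))
Pow(Function('w')(17), 2) = Pow(Mul(5, 17), 2) = Pow(85, 2) = 7225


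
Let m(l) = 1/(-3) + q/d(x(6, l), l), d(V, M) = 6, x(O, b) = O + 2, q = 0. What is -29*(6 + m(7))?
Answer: -493/3 ≈ -164.33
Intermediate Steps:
x(O, b) = 2 + O
m(l) = -⅓ (m(l) = 1/(-3) + 0/6 = 1*(-⅓) + 0*(⅙) = -⅓ + 0 = -⅓)
-29*(6 + m(7)) = -29*(6 - ⅓) = -29*17/3 = -493/3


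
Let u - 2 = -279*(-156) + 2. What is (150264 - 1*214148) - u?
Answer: -107412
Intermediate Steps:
u = 43528 (u = 2 + (-279*(-156) + 2) = 2 + (43524 + 2) = 2 + 43526 = 43528)
(150264 - 1*214148) - u = (150264 - 1*214148) - 1*43528 = (150264 - 214148) - 43528 = -63884 - 43528 = -107412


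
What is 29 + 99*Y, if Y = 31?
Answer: 3098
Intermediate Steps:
29 + 99*Y = 29 + 99*31 = 29 + 3069 = 3098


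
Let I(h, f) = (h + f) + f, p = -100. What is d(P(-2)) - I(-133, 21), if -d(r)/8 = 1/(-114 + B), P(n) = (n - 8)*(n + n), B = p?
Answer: 9741/107 ≈ 91.037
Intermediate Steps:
B = -100
I(h, f) = h + 2*f (I(h, f) = (f + h) + f = h + 2*f)
P(n) = 2*n*(-8 + n) (P(n) = (-8 + n)*(2*n) = 2*n*(-8 + n))
d(r) = 4/107 (d(r) = -8/(-114 - 100) = -8/(-214) = -8*(-1/214) = 4/107)
d(P(-2)) - I(-133, 21) = 4/107 - (-133 + 2*21) = 4/107 - (-133 + 42) = 4/107 - 1*(-91) = 4/107 + 91 = 9741/107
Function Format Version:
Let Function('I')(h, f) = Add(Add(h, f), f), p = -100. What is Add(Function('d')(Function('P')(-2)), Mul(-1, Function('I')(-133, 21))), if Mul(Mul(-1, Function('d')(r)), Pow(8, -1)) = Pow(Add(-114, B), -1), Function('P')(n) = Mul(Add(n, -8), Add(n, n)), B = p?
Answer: Rational(9741, 107) ≈ 91.037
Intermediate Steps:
B = -100
Function('I')(h, f) = Add(h, Mul(2, f)) (Function('I')(h, f) = Add(Add(f, h), f) = Add(h, Mul(2, f)))
Function('P')(n) = Mul(2, n, Add(-8, n)) (Function('P')(n) = Mul(Add(-8, n), Mul(2, n)) = Mul(2, n, Add(-8, n)))
Function('d')(r) = Rational(4, 107) (Function('d')(r) = Mul(-8, Pow(Add(-114, -100), -1)) = Mul(-8, Pow(-214, -1)) = Mul(-8, Rational(-1, 214)) = Rational(4, 107))
Add(Function('d')(Function('P')(-2)), Mul(-1, Function('I')(-133, 21))) = Add(Rational(4, 107), Mul(-1, Add(-133, Mul(2, 21)))) = Add(Rational(4, 107), Mul(-1, Add(-133, 42))) = Add(Rational(4, 107), Mul(-1, -91)) = Add(Rational(4, 107), 91) = Rational(9741, 107)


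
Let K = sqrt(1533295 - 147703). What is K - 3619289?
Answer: -3619289 + 2*sqrt(346398) ≈ -3.6181e+6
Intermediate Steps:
K = 2*sqrt(346398) (K = sqrt(1385592) = 2*sqrt(346398) ≈ 1177.1)
K - 3619289 = 2*sqrt(346398) - 3619289 = -3619289 + 2*sqrt(346398)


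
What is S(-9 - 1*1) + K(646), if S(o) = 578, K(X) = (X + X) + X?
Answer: 2516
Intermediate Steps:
K(X) = 3*X (K(X) = 2*X + X = 3*X)
S(-9 - 1*1) + K(646) = 578 + 3*646 = 578 + 1938 = 2516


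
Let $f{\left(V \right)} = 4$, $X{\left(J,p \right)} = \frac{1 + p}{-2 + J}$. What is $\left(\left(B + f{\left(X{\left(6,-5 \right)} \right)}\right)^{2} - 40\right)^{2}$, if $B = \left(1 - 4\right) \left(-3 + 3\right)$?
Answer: $576$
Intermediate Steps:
$X{\left(J,p \right)} = \frac{1 + p}{-2 + J}$
$B = 0$ ($B = \left(-3\right) 0 = 0$)
$\left(\left(B + f{\left(X{\left(6,-5 \right)} \right)}\right)^{2} - 40\right)^{2} = \left(\left(0 + 4\right)^{2} - 40\right)^{2} = \left(4^{2} - 40\right)^{2} = \left(16 - 40\right)^{2} = \left(-24\right)^{2} = 576$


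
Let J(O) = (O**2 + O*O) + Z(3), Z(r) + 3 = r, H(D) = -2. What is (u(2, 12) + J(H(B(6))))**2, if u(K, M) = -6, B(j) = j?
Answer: 4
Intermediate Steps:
Z(r) = -3 + r
J(O) = 2*O**2 (J(O) = (O**2 + O*O) + (-3 + 3) = (O**2 + O**2) + 0 = 2*O**2 + 0 = 2*O**2)
(u(2, 12) + J(H(B(6))))**2 = (-6 + 2*(-2)**2)**2 = (-6 + 2*4)**2 = (-6 + 8)**2 = 2**2 = 4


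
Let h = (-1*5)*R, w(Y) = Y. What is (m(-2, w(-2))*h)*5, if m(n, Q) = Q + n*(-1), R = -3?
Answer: 0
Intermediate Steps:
m(n, Q) = Q - n
h = 15 (h = -1*5*(-3) = -5*(-3) = 15)
(m(-2, w(-2))*h)*5 = ((-2 - 1*(-2))*15)*5 = ((-2 + 2)*15)*5 = (0*15)*5 = 0*5 = 0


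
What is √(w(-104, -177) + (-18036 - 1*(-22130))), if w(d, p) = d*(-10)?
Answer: √5134 ≈ 71.652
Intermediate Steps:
w(d, p) = -10*d
√(w(-104, -177) + (-18036 - 1*(-22130))) = √(-10*(-104) + (-18036 - 1*(-22130))) = √(1040 + (-18036 + 22130)) = √(1040 + 4094) = √5134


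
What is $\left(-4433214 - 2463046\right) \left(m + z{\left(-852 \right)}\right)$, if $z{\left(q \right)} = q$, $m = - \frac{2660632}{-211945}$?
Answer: $\frac{245391699492016}{42389} \approx 5.789 \cdot 10^{9}$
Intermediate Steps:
$m = \frac{2660632}{211945}$ ($m = \left(-2660632\right) \left(- \frac{1}{211945}\right) = \frac{2660632}{211945} \approx 12.553$)
$\left(-4433214 - 2463046\right) \left(m + z{\left(-852 \right)}\right) = \left(-4433214 - 2463046\right) \left(\frac{2660632}{211945} - 852\right) = \left(-6896260\right) \left(- \frac{177916508}{211945}\right) = \frac{245391699492016}{42389}$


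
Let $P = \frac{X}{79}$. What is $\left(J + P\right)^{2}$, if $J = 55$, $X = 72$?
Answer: $\frac{19509889}{6241} \approx 3126.1$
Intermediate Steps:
$P = \frac{72}{79} \approx 0.91139$
$\left(J + P\right)^{2} = \left(55 + \frac{72}{79}\right)^{2} = \left(\frac{4417}{79}\right)^{2} = \frac{19509889}{6241}$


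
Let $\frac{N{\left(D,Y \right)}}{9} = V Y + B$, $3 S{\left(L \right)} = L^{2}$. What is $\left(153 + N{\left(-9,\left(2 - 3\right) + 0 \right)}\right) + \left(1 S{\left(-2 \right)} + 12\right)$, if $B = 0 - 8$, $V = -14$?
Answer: $\frac{661}{3} \approx 220.33$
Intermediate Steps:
$B = -8$ ($B = 0 - 8 = -8$)
$S{\left(L \right)} = \frac{L^{2}}{3}$
$N{\left(D,Y \right)} = -72 - 126 Y$ ($N{\left(D,Y \right)} = 9 \left(- 14 Y - 8\right) = 9 \left(-8 - 14 Y\right) = -72 - 126 Y$)
$\left(153 + N{\left(-9,\left(2 - 3\right) + 0 \right)}\right) + \left(1 S{\left(-2 \right)} + 12\right) = \left(153 - \left(72 + 126 \left(\left(2 - 3\right) + 0\right)\right)\right) + \left(1 \frac{\left(-2\right)^{2}}{3} + 12\right) = \left(153 - \left(72 + 126 \left(-1 + 0\right)\right)\right) + \left(1 \cdot \frac{1}{3} \cdot 4 + 12\right) = \left(153 - -54\right) + \left(1 \cdot \frac{4}{3} + 12\right) = \left(153 + \left(-72 + 126\right)\right) + \left(\frac{4}{3} + 12\right) = \left(153 + 54\right) + \frac{40}{3} = 207 + \frac{40}{3} = \frac{661}{3}$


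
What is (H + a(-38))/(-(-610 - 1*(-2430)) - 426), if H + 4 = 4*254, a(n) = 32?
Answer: -522/1123 ≈ -0.46483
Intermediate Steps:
H = 1012 (H = -4 + 4*254 = -4 + 1016 = 1012)
(H + a(-38))/(-(-610 - 1*(-2430)) - 426) = (1012 + 32)/(-(-610 - 1*(-2430)) - 426) = 1044/(-(-610 + 2430) - 426) = 1044/(-1*1820 - 426) = 1044/(-1820 - 426) = 1044/(-2246) = 1044*(-1/2246) = -522/1123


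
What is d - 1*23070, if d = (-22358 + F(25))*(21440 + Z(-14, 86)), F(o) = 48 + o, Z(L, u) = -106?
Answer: -475451260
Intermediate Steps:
d = -475428190 (d = (-22358 + (48 + 25))*(21440 - 106) = (-22358 + 73)*21334 = -22285*21334 = -475428190)
d - 1*23070 = -475428190 - 1*23070 = -475428190 - 23070 = -475451260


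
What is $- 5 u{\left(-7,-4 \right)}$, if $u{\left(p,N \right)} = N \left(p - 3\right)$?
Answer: $-200$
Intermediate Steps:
$u{\left(p,N \right)} = N \left(-3 + p\right)$
$- 5 u{\left(-7,-4 \right)} = - 5 \left(- 4 \left(-3 - 7\right)\right) = - 5 \left(\left(-4\right) \left(-10\right)\right) = \left(-5\right) 40 = -200$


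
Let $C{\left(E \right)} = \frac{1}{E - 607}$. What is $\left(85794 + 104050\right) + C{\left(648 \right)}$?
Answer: $\frac{7783605}{41} \approx 1.8984 \cdot 10^{5}$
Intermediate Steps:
$C{\left(E \right)} = \frac{1}{-607 + E}$
$\left(85794 + 104050\right) + C{\left(648 \right)} = \left(85794 + 104050\right) + \frac{1}{-607 + 648} = 189844 + \frac{1}{41} = \frac{7783605}{41}$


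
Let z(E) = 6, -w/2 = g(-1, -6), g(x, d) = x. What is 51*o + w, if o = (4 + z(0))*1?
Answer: 512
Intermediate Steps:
w = 2 (w = -2*(-1) = 2)
o = 10 (o = (4 + 6)*1 = 10*1 = 10)
51*o + w = 51*10 + 2 = 510 + 2 = 512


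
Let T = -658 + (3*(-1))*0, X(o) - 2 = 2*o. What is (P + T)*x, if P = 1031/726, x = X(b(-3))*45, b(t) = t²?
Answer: -71501550/121 ≈ -5.9092e+5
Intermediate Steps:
X(o) = 2 + 2*o
x = 900 (x = (2 + 2*(-3)²)*45 = (2 + 2*9)*45 = (2 + 18)*45 = 20*45 = 900)
T = -658 (T = -658 - 3*0 = -658 + 0 = -658)
P = 1031/726 (P = 1031*(1/726) = 1031/726 ≈ 1.4201)
(P + T)*x = (1031/726 - 658)*900 = -476677/726*900 = -71501550/121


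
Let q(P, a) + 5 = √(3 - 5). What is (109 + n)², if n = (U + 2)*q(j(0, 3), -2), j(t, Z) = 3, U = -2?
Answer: 11881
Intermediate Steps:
q(P, a) = -5 + I*√2 (q(P, a) = -5 + √(3 - 5) = -5 + √(-2) = -5 + I*√2)
n = 0 (n = (-2 + 2)*(-5 + I*√2) = 0*(-5 + I*√2) = 0)
(109 + n)² = (109 + 0)² = 109² = 11881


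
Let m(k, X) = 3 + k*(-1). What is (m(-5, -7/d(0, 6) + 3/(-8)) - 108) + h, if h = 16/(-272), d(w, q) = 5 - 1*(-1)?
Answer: -1701/17 ≈ -100.06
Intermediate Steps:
d(w, q) = 6 (d(w, q) = 5 + 1 = 6)
h = -1/17 (h = 16*(-1/272) = -1/17 ≈ -0.058824)
m(k, X) = 3 - k
(m(-5, -7/d(0, 6) + 3/(-8)) - 108) + h = ((3 - 1*(-5)) - 108) - 1/17 = ((3 + 5) - 108) - 1/17 = (8 - 108) - 1/17 = -100 - 1/17 = -1701/17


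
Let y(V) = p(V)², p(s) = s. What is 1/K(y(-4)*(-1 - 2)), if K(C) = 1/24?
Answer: 24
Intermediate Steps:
y(V) = V²
K(C) = 1/24
1/K(y(-4)*(-1 - 2)) = 1/(1/24) = 24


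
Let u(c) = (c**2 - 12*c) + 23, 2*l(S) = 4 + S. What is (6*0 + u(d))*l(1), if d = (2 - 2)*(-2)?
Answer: 115/2 ≈ 57.500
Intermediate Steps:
d = 0 (d = 0*(-2) = 0)
l(S) = 2 + S/2 (l(S) = (4 + S)/2 = 2 + S/2)
u(c) = 23 + c**2 - 12*c
(6*0 + u(d))*l(1) = (6*0 + (23 + 0**2 - 12*0))*(2 + (1/2)*1) = (0 + (23 + 0 + 0))*(2 + 1/2) = (0 + 23)*(5/2) = 23*(5/2) = 115/2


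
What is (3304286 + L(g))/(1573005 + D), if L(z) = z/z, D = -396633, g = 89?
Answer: 367143/130708 ≈ 2.8089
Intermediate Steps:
L(z) = 1
(3304286 + L(g))/(1573005 + D) = (3304286 + 1)/(1573005 - 396633) = 3304287/1176372 = 3304287*(1/1176372) = 367143/130708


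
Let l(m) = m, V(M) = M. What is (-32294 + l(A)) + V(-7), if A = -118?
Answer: -32419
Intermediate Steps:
(-32294 + l(A)) + V(-7) = (-32294 - 118) - 7 = -32412 - 7 = -32419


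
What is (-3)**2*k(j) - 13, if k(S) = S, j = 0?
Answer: -13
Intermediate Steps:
(-3)**2*k(j) - 13 = (-3)**2*0 - 13 = 9*0 - 13 = 0 - 13 = -13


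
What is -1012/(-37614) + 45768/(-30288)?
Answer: -35226377/23734434 ≈ -1.4842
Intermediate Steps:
-1012/(-37614) + 45768/(-30288) = -1012*(-1/37614) + 45768*(-1/30288) = 506/18807 - 1907/1262 = -35226377/23734434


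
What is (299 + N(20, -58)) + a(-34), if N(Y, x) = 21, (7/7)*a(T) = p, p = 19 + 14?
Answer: 353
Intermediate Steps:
p = 33
a(T) = 33
(299 + N(20, -58)) + a(-34) = (299 + 21) + 33 = 320 + 33 = 353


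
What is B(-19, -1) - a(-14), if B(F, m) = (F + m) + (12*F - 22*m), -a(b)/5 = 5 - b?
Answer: -131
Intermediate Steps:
a(b) = -25 + 5*b (a(b) = -5*(5 - b) = -25 + 5*b)
B(F, m) = -21*m + 13*F (B(F, m) = (F + m) + (-22*m + 12*F) = -21*m + 13*F)
B(-19, -1) - a(-14) = (-21*(-1) + 13*(-19)) - (-25 + 5*(-14)) = (21 - 247) - (-25 - 70) = -226 - 1*(-95) = -226 + 95 = -131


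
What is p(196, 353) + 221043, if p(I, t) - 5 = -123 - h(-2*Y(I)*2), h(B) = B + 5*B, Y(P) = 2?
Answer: 220973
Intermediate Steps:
h(B) = 6*B
p(I, t) = -70 (p(I, t) = 5 + (-123 - 6*-2*2*2) = 5 + (-123 - 6*(-4*2)) = 5 + (-123 - 6*(-8)) = 5 + (-123 - 1*(-48)) = 5 + (-123 + 48) = 5 - 75 = -70)
p(196, 353) + 221043 = -70 + 221043 = 220973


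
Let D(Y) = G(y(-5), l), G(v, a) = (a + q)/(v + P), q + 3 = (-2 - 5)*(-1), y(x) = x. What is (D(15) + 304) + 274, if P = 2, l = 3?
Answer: 1727/3 ≈ 575.67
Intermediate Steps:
q = 4 (q = -3 + (-2 - 5)*(-1) = -3 - 7*(-1) = -3 + 7 = 4)
G(v, a) = (4 + a)/(2 + v) (G(v, a) = (a + 4)/(v + 2) = (4 + a)/(2 + v))
D(Y) = -7/3 (D(Y) = (4 + 3)/(2 - 5) = 7/(-3) = -⅓*7 = -7/3)
(D(15) + 304) + 274 = (-7/3 + 304) + 274 = 905/3 + 274 = 1727/3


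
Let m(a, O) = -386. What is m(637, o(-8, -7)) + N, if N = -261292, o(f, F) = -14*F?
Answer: -261678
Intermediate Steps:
m(637, o(-8, -7)) + N = -386 - 261292 = -261678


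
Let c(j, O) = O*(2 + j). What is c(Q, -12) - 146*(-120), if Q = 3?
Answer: 17460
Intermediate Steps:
c(Q, -12) - 146*(-120) = -12*(2 + 3) - 146*(-120) = -12*5 + 17520 = -60 + 17520 = 17460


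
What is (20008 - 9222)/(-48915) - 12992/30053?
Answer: -959655338/1470042495 ≈ -0.65281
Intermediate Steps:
(20008 - 9222)/(-48915) - 12992/30053 = 10786*(-1/48915) - 12992*1/30053 = -10786/48915 - 12992/30053 = -959655338/1470042495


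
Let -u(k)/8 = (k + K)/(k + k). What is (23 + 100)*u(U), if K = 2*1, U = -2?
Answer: 0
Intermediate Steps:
K = 2
u(k) = -4*(2 + k)/k (u(k) = -8*(k + 2)/(k + k) = -8*(2 + k)/(2*k) = -8*(2 + k)*1/(2*k) = -4*(2 + k)/k)
(23 + 100)*u(U) = (23 + 100)*(-4 - 8/(-2)) = 123*(-4 - 8*(-½)) = 123*(-4 + 4) = 123*0 = 0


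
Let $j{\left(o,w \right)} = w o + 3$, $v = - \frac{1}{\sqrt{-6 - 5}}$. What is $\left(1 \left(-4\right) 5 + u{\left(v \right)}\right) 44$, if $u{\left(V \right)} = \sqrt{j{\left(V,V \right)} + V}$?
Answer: $-880 + 4 \sqrt{352 + 11 i \sqrt{11}} \approx -804.85 + 3.8839 i$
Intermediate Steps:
$v = \frac{i \sqrt{11}}{11}$ ($v = - \frac{1}{\sqrt{-11}} = - \frac{1}{i \sqrt{11}} = - \frac{\left(-1\right) i \sqrt{11}}{11} = \frac{i \sqrt{11}}{11} \approx 0.30151 i$)
$j{\left(o,w \right)} = 3 + o w$ ($j{\left(o,w \right)} = o w + 3 = 3 + o w$)
$u{\left(V \right)} = \sqrt{3 + V + V^{2}}$ ($u{\left(V \right)} = \sqrt{\left(3 + V V\right) + V} = \sqrt{\left(3 + V^{2}\right) + V} = \sqrt{3 + V + V^{2}}$)
$\left(1 \left(-4\right) 5 + u{\left(v \right)}\right) 44 = \left(1 \left(-4\right) 5 + \sqrt{3 + \frac{i \sqrt{11}}{11} + \left(\frac{i \sqrt{11}}{11}\right)^{2}}\right) 44 = \left(\left(-4\right) 5 + \sqrt{3 + \frac{i \sqrt{11}}{11} - \frac{1}{11}}\right) 44 = \left(-20 + \sqrt{\frac{32}{11} + \frac{i \sqrt{11}}{11}}\right) 44 = -880 + 44 \sqrt{\frac{32}{11} + \frac{i \sqrt{11}}{11}}$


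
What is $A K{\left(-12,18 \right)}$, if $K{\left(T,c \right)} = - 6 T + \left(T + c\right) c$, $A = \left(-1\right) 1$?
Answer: $-180$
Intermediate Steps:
$A = -1$
$K{\left(T,c \right)} = - 6 T + c \left(T + c\right)$
$A K{\left(-12,18 \right)} = - (18^{2} - -72 - 216) = - (324 + 72 - 216) = \left(-1\right) 180 = -180$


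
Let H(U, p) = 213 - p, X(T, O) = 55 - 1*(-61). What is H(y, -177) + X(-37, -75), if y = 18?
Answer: 506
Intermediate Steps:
X(T, O) = 116 (X(T, O) = 55 + 61 = 116)
H(y, -177) + X(-37, -75) = (213 - 1*(-177)) + 116 = (213 + 177) + 116 = 390 + 116 = 506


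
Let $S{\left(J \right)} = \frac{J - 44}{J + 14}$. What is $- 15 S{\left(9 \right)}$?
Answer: $\frac{525}{23} \approx 22.826$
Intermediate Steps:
$S{\left(J \right)} = \frac{-44 + J}{14 + J}$
$- 15 S{\left(9 \right)} = - 15 \frac{-44 + 9}{14 + 9} = - 15 \cdot \frac{1}{23} \left(-35\right) = \left(-15\right) \left(- \frac{35}{23}\right) = \frac{525}{23}$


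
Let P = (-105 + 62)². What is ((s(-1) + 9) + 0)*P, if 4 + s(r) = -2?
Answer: 5547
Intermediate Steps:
s(r) = -6 (s(r) = -4 - 2 = -6)
P = 1849 (P = (-43)² = 1849)
((s(-1) + 9) + 0)*P = ((-6 + 9) + 0)*1849 = (3 + 0)*1849 = 3*1849 = 5547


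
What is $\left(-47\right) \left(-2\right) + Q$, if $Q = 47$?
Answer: $141$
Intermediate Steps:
$\left(-47\right) \left(-2\right) + Q = \left(-47\right) \left(-2\right) + 47 = 94 + 47 = 141$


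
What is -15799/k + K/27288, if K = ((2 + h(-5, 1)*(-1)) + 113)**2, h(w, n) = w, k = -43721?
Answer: 14732021/16570259 ≈ 0.88906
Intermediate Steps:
K = 14400 (K = ((2 - 5*(-1)) + 113)**2 = ((2 + 5) + 113)**2 = (7 + 113)**2 = 120**2 = 14400)
-15799/k + K/27288 = -15799/(-43721) + 14400/27288 = -15799*(-1/43721) + 14400*(1/27288) = 15799/43721 + 200/379 = 14732021/16570259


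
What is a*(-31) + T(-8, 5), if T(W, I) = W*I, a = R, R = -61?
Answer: 1851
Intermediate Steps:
a = -61
T(W, I) = I*W
a*(-31) + T(-8, 5) = -61*(-31) + 5*(-8) = 1891 - 40 = 1851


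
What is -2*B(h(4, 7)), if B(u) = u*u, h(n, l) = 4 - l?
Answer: -18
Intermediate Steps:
B(u) = u²
-2*B(h(4, 7)) = -2*(4 - 1*7)² = -2*(4 - 7)² = -2*(-3)² = -2*9 = -18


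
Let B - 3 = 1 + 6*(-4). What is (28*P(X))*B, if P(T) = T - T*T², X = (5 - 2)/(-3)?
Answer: 0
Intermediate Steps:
X = -1 (X = 3*(-⅓) = -1)
B = -20 (B = 3 + (1 + 6*(-4)) = 3 + (1 - 24) = 3 - 23 = -20)
P(T) = T - T³
(28*P(X))*B = (28*(-1 - 1*(-1)³))*(-20) = (28*(-1 - 1*(-1)))*(-20) = (28*(-1 + 1))*(-20) = (28*0)*(-20) = 0*(-20) = 0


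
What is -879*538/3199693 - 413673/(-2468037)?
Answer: 4012486385/202486172119 ≈ 0.019816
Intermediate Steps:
-879*538/3199693 - 413673/(-2468037) = -472902*1/3199693 - 413673*(-1/2468037) = -472902/3199693 + 10607/63283 = 4012486385/202486172119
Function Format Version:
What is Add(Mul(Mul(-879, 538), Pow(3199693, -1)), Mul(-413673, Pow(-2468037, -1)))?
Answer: Rational(4012486385, 202486172119) ≈ 0.019816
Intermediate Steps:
Add(Mul(Mul(-879, 538), Pow(3199693, -1)), Mul(-413673, Pow(-2468037, -1))) = Add(Mul(-472902, Rational(1, 3199693)), Mul(-413673, Rational(-1, 2468037))) = Add(Rational(-472902, 3199693), Rational(10607, 63283)) = Rational(4012486385, 202486172119)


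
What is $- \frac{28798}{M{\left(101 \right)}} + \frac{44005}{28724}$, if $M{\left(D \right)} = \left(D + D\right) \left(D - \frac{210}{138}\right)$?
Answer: $\frac{14915893}{150858448} \approx 0.098873$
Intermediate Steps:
$M{\left(D \right)} = 2 D \left(- \frac{35}{23} + D\right)$ ($M{\left(D \right)} = 2 D \left(D - \frac{35}{23}\right) = 2 D \left(- \frac{35}{23} + D\right)$)
$- \frac{28798}{M{\left(101 \right)}} + \frac{44005}{28724} = - \frac{28798}{\frac{2}{23} \cdot 101 \left(-35 + 23 \cdot 101\right)} + \frac{44005}{28724} = - \frac{28798}{\frac{2}{23} \cdot 101 \left(-35 + 2323\right)} + 44005 \cdot \frac{1}{28724} = - \frac{28798}{\frac{2}{23} \cdot 101 \cdot 2288} + \frac{44005}{28724} = - \frac{28798}{\frac{462176}{23}} + \frac{44005}{28724} = \left(-28798\right) \frac{23}{462176} + \frac{44005}{28724} = - \frac{30107}{21008} + \frac{44005}{28724} = \frac{14915893}{150858448}$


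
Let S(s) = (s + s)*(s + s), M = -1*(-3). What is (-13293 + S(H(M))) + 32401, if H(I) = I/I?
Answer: 19112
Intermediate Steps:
M = 3
H(I) = 1
S(s) = 4*s² (S(s) = (2*s)*(2*s) = 4*s²)
(-13293 + S(H(M))) + 32401 = (-13293 + 4*1²) + 32401 = (-13293 + 4*1) + 32401 = (-13293 + 4) + 32401 = -13289 + 32401 = 19112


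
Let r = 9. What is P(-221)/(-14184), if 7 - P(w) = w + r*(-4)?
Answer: -11/591 ≈ -0.018613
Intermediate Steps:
P(w) = 43 - w (P(w) = 7 - (w + 9*(-4)) = 7 - (w - 36) = 7 - (-36 + w) = 7 + (36 - w) = 43 - w)
P(-221)/(-14184) = (43 - 1*(-221))/(-14184) = (43 + 221)*(-1/14184) = 264*(-1/14184) = -11/591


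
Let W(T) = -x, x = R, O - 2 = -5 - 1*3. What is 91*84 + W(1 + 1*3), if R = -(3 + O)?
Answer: 7641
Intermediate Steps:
O = -6 (O = 2 + (-5 - 1*3) = 2 + (-5 - 3) = 2 - 8 = -6)
R = 3 (R = -(3 - 6) = -1*(-3) = 3)
x = 3
W(T) = -3 (W(T) = -1*3 = -3)
91*84 + W(1 + 1*3) = 91*84 - 3 = 7644 - 3 = 7641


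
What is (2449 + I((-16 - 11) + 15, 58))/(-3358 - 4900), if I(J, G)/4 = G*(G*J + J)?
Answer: 161807/8258 ≈ 19.594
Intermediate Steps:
I(J, G) = 4*G*(J + G*J) (I(J, G) = 4*(G*(G*J + J)) = 4*(G*(J + G*J)) = 4*G*(J + G*J))
(2449 + I((-16 - 11) + 15, 58))/(-3358 - 4900) = (2449 + 4*58*((-16 - 11) + 15)*(1 + 58))/(-3358 - 4900) = (2449 + 4*58*(-27 + 15)*59)/(-8258) = (2449 + 4*58*(-12)*59)*(-1/8258) = (2449 - 164256)*(-1/8258) = -161807*(-1/8258) = 161807/8258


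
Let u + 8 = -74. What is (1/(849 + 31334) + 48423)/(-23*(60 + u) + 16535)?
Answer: 1558397410/548430503 ≈ 2.8416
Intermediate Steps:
u = -82 (u = -8 - 74 = -82)
(1/(849 + 31334) + 48423)/(-23*(60 + u) + 16535) = (1/(849 + 31334) + 48423)/(-23*(60 - 82) + 16535) = (1/32183 + 48423)/(-23*(-22) + 16535) = (1/32183 + 48423)/(506 + 16535) = (1558397410/32183)/17041 = (1558397410/32183)*(1/17041) = 1558397410/548430503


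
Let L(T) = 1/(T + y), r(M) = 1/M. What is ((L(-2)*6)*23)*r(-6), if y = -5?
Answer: 23/7 ≈ 3.2857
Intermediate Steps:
L(T) = 1/(-5 + T) (L(T) = 1/(T - 5) = 1/(-5 + T))
((L(-2)*6)*23)*r(-6) = ((6/(-5 - 2))*23)/(-6) = ((6/(-7))*23)*(-⅙) = (-⅐*6*23)*(-⅙) = -6/7*23*(-⅙) = -138/7*(-⅙) = 23/7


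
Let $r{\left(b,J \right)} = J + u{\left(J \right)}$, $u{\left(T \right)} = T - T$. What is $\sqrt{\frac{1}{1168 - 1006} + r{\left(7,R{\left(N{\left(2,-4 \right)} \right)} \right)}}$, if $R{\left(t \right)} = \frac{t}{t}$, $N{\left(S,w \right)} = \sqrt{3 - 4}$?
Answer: $\frac{\sqrt{326}}{18} \approx 1.0031$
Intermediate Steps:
$N{\left(S,w \right)} = i$ ($N{\left(S,w \right)} = \sqrt{-1} = i$)
$R{\left(t \right)} = 1$
$u{\left(T \right)} = 0$
$r{\left(b,J \right)} = J$ ($r{\left(b,J \right)} = J + 0 = J$)
$\sqrt{\frac{1}{1168 - 1006} + r{\left(7,R{\left(N{\left(2,-4 \right)} \right)} \right)}} = \sqrt{\frac{1}{1168 - 1006} + 1} = \sqrt{\frac{1}{162} + 1} = \sqrt{\frac{163}{162}} = \frac{\sqrt{326}}{18}$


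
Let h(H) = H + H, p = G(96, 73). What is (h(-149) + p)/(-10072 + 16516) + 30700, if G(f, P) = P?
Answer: 21981175/716 ≈ 30700.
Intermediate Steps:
p = 73
h(H) = 2*H
(h(-149) + p)/(-10072 + 16516) + 30700 = (2*(-149) + 73)/(-10072 + 16516) + 30700 = (-298 + 73)/6444 + 30700 = -225*1/6444 + 30700 = -25/716 + 30700 = 21981175/716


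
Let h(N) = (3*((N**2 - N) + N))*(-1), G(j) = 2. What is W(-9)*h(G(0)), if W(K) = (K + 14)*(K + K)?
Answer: 1080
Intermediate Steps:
W(K) = 2*K*(14 + K) (W(K) = (14 + K)*(2*K) = 2*K*(14 + K))
h(N) = -3*N**2 (h(N) = (3*N**2)*(-1) = -3*N**2)
W(-9)*h(G(0)) = (2*(-9)*(14 - 9))*(-3*2**2) = (2*(-9)*5)*(-3*4) = -90*(-12) = 1080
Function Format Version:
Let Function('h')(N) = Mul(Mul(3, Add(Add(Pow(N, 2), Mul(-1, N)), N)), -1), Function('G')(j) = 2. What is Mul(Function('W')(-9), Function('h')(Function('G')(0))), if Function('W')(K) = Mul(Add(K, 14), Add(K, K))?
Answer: 1080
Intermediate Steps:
Function('W')(K) = Mul(2, K, Add(14, K)) (Function('W')(K) = Mul(Add(14, K), Mul(2, K)) = Mul(2, K, Add(14, K)))
Function('h')(N) = Mul(-3, Pow(N, 2)) (Function('h')(N) = Mul(Mul(3, Pow(N, 2)), -1) = Mul(-3, Pow(N, 2)))
Mul(Function('W')(-9), Function('h')(Function('G')(0))) = Mul(Mul(2, -9, Add(14, -9)), Mul(-3, Pow(2, 2))) = Mul(Mul(2, -9, 5), Mul(-3, 4)) = Mul(-90, -12) = 1080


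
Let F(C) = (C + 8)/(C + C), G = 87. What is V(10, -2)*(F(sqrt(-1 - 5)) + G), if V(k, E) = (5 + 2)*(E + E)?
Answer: -2450 + 56*I*sqrt(6)/3 ≈ -2450.0 + 45.724*I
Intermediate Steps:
V(k, E) = 14*E (V(k, E) = 7*(2*E) = 14*E)
F(C) = (8 + C)/(2*C) (F(C) = (8 + C)/((2*C)) = (8 + C)*(1/(2*C)) = (8 + C)/(2*C))
V(10, -2)*(F(sqrt(-1 - 5)) + G) = (14*(-2))*((8 + sqrt(-1 - 5))/(2*(sqrt(-1 - 5))) + 87) = -28*((8 + sqrt(-6))/(2*(sqrt(-6))) + 87) = -28*((8 + I*sqrt(6))/(2*((I*sqrt(6)))) + 87) = -28*((-I*sqrt(6)/6)*(8 + I*sqrt(6))/2 + 87) = -28*(-I*sqrt(6)*(8 + I*sqrt(6))/12 + 87) = -28*(87 - I*sqrt(6)*(8 + I*sqrt(6))/12) = -2436 + 7*I*sqrt(6)*(8 + I*sqrt(6))/3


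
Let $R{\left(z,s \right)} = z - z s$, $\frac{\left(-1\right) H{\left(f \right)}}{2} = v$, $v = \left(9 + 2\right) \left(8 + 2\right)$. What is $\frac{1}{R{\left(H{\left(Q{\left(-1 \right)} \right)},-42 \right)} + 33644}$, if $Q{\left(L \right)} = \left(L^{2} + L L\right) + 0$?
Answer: $\frac{1}{24184} \approx 4.135 \cdot 10^{-5}$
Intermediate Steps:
$Q{\left(L \right)} = 2 L^{2}$ ($Q{\left(L \right)} = \left(L^{2} + L^{2}\right) + 0 = 2 L^{2} + 0 = 2 L^{2}$)
$v = 110$ ($v = 11 \cdot 10 = 110$)
$H{\left(f \right)} = -220$ ($H{\left(f \right)} = \left(-2\right) 110 = -220$)
$R{\left(z,s \right)} = z - s z$
$\frac{1}{R{\left(H{\left(Q{\left(-1 \right)} \right)},-42 \right)} + 33644} = \frac{1}{- 220 \left(1 - -42\right) + 33644} = \frac{1}{- 220 \left(1 + 42\right) + 33644} = \frac{1}{\left(-220\right) 43 + 33644} = \frac{1}{-9460 + 33644} = \frac{1}{24184}$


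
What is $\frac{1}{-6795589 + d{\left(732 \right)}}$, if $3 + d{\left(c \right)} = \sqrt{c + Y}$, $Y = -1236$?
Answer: $- \frac{849449}{5772508828871} - \frac{3 i \sqrt{14}}{23090035315484} \approx -1.4715 \cdot 10^{-7} - 4.8614 \cdot 10^{-13} i$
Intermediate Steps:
$d{\left(c \right)} = -3 + \sqrt{-1236 + c}$ ($d{\left(c \right)} = -3 + \sqrt{c - 1236} = -3 + \sqrt{-1236 + c}$)
$\frac{1}{-6795589 + d{\left(732 \right)}} = \frac{1}{-6795589 - \left(3 - \sqrt{-1236 + 732}\right)} = \frac{1}{-6795589 - \left(3 - \sqrt{-504}\right)} = \frac{1}{-6795589 - \left(3 - 6 i \sqrt{14}\right)} = \frac{1}{-6795592 + 6 i \sqrt{14}}$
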